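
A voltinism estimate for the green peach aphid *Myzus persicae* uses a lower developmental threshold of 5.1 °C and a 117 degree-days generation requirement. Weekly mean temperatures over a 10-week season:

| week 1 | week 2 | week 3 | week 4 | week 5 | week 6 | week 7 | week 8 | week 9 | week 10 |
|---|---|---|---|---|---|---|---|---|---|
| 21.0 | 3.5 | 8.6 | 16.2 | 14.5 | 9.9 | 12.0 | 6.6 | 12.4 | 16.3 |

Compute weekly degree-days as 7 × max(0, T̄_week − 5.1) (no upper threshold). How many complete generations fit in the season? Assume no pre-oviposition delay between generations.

Weekly DD (7 × max(0, T̄ − 5.1)): 111.3, 0.0, 24.5, 77.7, 65.8, 33.6, 48.3, 10.5, 51.1, 78.4.
Season total = 501.2 DD.
Complete generations = ⌊501.2 / 117⌋ = 4.

4 generations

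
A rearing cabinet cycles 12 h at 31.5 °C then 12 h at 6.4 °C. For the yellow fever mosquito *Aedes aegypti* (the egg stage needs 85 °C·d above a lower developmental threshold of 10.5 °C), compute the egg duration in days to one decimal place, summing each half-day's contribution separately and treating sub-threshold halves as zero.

8.1 days

Day half: max(0, 31.5 − 10.5) × 0.5 = 21.0 × 0.5 = 10.50 DD.
Night half: max(0, 6.4 − 10.5) × 0.5 = 0.0 × 0.5 = 0.00 DD.
Per 24 h: 10.50 DD/day.
Duration = 85 / 10.50 = 8.095 ≈ 8.1 days.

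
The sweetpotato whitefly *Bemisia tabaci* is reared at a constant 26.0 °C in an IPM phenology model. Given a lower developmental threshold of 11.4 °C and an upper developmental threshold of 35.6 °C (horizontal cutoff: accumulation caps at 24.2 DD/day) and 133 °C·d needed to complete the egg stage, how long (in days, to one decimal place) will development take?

Daily accumulation = 26.0 − 11.4 = 14.6 DD/day.
Duration = 133 / 14.6 = 9.110 ≈ 9.1 days.

9.1 days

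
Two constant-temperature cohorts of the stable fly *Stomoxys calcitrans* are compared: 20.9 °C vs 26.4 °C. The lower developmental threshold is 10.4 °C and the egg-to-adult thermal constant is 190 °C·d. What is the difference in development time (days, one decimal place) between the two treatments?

6.2 days

At 20.9 °C: 190 / (20.9 − 10.4) = 190 / 10.5 = 18.095 d.
At 26.4 °C: 190 / (26.4 − 10.4) = 190 / 16.0 = 11.875 d.
Difference = |18.095 − 11.875| = 6.220 ≈ 6.2 days.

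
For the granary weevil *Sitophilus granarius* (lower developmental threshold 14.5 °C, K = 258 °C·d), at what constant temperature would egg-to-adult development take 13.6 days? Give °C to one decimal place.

Required daily accumulation = 258 / 13.6 = 18.971 DD/day.
T = T_base + 18.971 = 14.5 + 18.971 = 33.471 ≈ 33.5 °C.

33.5 °C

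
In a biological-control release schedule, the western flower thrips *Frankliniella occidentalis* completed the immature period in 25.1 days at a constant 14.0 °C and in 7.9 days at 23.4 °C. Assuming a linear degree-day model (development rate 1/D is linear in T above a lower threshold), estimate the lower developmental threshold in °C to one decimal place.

Equal thermal constants: D₁(T₁ − T_b) = D₂(T₂ − T_b).
25.1·(14.0 − T_b) = 7.9·(23.4 − T_b)
T_b = (25.1·14.0 − 7.9·23.4) / (25.1 − 7.9) = 166.54 / 17.2 = 9.683 °C ≈ 9.7 °C.

9.7 °C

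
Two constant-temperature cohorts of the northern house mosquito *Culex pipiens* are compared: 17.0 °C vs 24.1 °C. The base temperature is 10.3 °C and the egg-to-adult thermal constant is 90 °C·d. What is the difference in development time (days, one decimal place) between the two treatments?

6.9 days

At 17.0 °C: 90 / (17.0 − 10.3) = 90 / 6.7 = 13.433 d.
At 24.1 °C: 90 / (24.1 − 10.3) = 90 / 13.8 = 6.522 d.
Difference = |13.433 − 6.522| = 6.911 ≈ 6.9 days.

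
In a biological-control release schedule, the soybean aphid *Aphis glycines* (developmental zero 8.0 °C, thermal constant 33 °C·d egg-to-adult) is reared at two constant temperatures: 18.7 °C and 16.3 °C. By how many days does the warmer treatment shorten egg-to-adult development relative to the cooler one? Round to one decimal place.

0.9 days

At 18.7 °C: 33 / (18.7 − 8.0) = 33 / 10.7 = 3.084 d.
At 16.3 °C: 33 / (16.3 − 8.0) = 33 / 8.3 = 3.976 d.
Difference = |3.084 − 3.976| = 0.892 ≈ 0.9 days.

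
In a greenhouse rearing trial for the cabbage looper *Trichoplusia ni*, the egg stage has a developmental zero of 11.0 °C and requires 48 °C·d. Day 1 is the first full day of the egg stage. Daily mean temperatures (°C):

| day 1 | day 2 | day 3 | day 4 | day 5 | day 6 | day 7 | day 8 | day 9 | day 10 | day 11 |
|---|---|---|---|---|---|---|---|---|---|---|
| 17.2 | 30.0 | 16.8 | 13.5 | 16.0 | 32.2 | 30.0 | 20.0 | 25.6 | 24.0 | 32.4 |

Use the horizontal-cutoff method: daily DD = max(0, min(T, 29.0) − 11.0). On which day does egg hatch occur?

day 6

Daily DD above 11.0 °C (capped at 18.0): 6.2, 18.0, 5.8, 2.5, 5.0, 18.0, 18.0, 9.0, 14.6, 13.0, 18.0.
Cumulative: 6.2, 24.2, 30.0, 32.5, 37.5, 55.5, 73.5, 82.5, 97.1, 110.1, 128.1.
The total first reaches 48 DD on day 6.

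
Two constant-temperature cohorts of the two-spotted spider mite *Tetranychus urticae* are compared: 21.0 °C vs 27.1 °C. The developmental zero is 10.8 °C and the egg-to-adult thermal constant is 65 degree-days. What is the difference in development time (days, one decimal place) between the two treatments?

At 21.0 °C: 65 / (21.0 − 10.8) = 65 / 10.2 = 6.373 d.
At 27.1 °C: 65 / (27.1 − 10.8) = 65 / 16.3 = 3.988 d.
Difference = |6.373 − 3.988| = 2.385 ≈ 2.4 days.

2.4 days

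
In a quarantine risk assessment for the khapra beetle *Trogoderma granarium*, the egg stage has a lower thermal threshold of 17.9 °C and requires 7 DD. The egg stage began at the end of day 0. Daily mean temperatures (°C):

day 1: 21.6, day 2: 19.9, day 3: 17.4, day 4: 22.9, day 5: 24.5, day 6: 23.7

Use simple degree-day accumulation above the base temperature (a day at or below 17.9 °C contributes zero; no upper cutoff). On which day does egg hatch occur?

Daily DD above 17.9 °C: 3.7, 2.0, 0.0, 5.0, 6.6, 5.8.
Cumulative: 3.7, 5.7, 5.7, 10.7, 17.3, 23.1.
The total first reaches 7 DD on day 4.

day 4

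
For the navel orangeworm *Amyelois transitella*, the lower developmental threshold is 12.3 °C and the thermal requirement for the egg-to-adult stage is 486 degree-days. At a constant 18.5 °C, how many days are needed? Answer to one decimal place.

Daily accumulation = 18.5 − 12.3 = 6.2 DD/day.
Duration = 486 / 6.2 = 78.387 ≈ 78.4 days.

78.4 days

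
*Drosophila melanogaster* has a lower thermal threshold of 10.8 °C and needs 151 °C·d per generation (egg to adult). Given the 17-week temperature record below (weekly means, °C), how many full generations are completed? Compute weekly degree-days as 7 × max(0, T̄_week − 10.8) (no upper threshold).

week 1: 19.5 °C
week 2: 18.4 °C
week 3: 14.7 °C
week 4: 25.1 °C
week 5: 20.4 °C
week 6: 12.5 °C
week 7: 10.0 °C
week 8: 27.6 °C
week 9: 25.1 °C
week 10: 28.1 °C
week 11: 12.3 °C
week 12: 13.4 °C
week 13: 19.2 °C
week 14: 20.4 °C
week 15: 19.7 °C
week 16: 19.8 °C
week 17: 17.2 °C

6 generations

Weekly DD (7 × max(0, T̄ − 10.8)): 60.9, 53.2, 27.3, 100.1, 67.2, 11.9, 0.0, 117.6, 100.1, 121.1, 10.5, 18.2, 58.8, 67.2, 62.3, 63.0, 44.8.
Season total = 984.2 DD.
Complete generations = ⌊984.2 / 151⌋ = 6.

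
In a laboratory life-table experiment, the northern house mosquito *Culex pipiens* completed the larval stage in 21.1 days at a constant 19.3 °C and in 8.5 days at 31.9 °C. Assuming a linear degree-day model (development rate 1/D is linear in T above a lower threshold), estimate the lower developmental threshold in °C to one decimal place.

10.8 °C

Equal thermal constants: D₁(T₁ − T_b) = D₂(T₂ − T_b).
21.1·(19.3 − T_b) = 8.5·(31.9 − T_b)
T_b = (21.1·19.3 − 8.5·31.9) / (21.1 − 8.5) = 136.08 / 12.6 = 10.800 °C ≈ 10.8 °C.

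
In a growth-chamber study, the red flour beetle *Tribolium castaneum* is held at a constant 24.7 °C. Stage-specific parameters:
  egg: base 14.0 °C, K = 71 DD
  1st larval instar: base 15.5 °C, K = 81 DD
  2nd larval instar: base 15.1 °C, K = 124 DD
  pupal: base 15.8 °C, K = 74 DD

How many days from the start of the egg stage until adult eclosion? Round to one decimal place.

36.7 days

egg: 71 / (24.7 − 14.0) = 71 / 10.7 = 6.636 d.
1st larval instar: 81 / (24.7 − 15.5) = 81 / 9.2 = 8.804 d.
2nd larval instar: 124 / (24.7 − 15.1) = 124 / 9.6 = 12.917 d.
pupal: 74 / (24.7 − 15.8) = 74 / 8.9 = 8.315 d.
Sum = 36.671 ≈ 36.7 days.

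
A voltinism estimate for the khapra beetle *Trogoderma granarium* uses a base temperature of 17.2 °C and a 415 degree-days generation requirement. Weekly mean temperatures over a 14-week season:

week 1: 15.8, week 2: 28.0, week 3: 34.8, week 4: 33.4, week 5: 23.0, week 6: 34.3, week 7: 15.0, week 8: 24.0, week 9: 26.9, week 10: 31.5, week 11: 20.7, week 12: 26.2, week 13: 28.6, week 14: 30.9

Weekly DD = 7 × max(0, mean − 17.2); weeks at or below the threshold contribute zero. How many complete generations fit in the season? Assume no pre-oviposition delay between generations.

Weekly DD (7 × max(0, T̄ − 17.2)): 0.0, 75.6, 123.2, 113.4, 40.6, 119.7, 0.0, 47.6, 67.9, 100.1, 24.5, 63.0, 79.8, 95.9.
Season total = 951.3 DD.
Complete generations = ⌊951.3 / 415⌋ = 2.

2 generations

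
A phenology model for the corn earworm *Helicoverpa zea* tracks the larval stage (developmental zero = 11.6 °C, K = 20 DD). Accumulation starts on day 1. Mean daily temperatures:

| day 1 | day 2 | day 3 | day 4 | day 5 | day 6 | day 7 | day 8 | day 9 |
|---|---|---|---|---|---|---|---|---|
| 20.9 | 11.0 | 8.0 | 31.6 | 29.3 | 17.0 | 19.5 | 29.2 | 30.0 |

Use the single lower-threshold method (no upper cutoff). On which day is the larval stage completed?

Daily DD above 11.6 °C: 9.3, 0.0, 0.0, 20.0, 17.7, 5.4, 7.9, 17.6, 18.4.
Cumulative: 9.3, 9.3, 9.3, 29.3, 47.0, 52.4, 60.3, 77.9, 96.3.
The total first reaches 20 DD on day 4.

day 4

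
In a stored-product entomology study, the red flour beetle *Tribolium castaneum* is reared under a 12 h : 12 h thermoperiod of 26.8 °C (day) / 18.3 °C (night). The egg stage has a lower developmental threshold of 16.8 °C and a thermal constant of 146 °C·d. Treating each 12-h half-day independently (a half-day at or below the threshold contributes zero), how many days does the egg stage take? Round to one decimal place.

Day half: max(0, 26.8 − 16.8) × 0.5 = 10.0 × 0.5 = 5.00 DD.
Night half: max(0, 18.3 − 16.8) × 0.5 = 1.5 × 0.5 = 0.75 DD.
Per 24 h: 5.75 DD/day.
Duration = 146 / 5.75 = 25.391 ≈ 25.4 days.

25.4 days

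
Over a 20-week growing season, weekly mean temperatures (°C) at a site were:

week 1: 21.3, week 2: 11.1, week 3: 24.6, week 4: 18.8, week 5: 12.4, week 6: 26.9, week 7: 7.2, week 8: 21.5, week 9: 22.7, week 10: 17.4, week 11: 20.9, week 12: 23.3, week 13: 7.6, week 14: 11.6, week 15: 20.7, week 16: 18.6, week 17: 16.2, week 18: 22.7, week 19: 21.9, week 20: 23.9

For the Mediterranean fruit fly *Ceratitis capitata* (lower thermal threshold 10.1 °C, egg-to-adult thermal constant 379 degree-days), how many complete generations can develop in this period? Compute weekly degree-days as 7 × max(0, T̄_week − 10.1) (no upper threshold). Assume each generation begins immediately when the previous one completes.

Weekly DD (7 × max(0, T̄ − 10.1)): 78.4, 7.0, 101.5, 60.9, 16.1, 117.6, 0.0, 79.8, 88.2, 51.1, 75.6, 92.4, 0.0, 10.5, 74.2, 59.5, 42.7, 88.2, 82.6, 96.6.
Season total = 1222.9 DD.
Complete generations = ⌊1222.9 / 379⌋ = 3.

3 generations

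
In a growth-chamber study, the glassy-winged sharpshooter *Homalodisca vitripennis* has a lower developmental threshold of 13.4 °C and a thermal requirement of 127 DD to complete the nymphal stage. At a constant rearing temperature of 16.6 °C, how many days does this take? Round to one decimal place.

Daily accumulation = 16.6 − 13.4 = 3.2 DD/day.
Duration = 127 / 3.2 = 39.687 ≈ 39.7 days.

39.7 days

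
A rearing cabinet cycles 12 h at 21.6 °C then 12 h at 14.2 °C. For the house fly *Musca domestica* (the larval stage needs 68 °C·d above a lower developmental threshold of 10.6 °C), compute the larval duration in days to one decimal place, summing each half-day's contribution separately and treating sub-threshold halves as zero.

Day half: max(0, 21.6 − 10.6) × 0.5 = 11.0 × 0.5 = 5.50 DD.
Night half: max(0, 14.2 − 10.6) × 0.5 = 3.6 × 0.5 = 1.80 DD.
Per 24 h: 7.30 DD/day.
Duration = 68 / 7.30 = 9.315 ≈ 9.3 days.

9.3 days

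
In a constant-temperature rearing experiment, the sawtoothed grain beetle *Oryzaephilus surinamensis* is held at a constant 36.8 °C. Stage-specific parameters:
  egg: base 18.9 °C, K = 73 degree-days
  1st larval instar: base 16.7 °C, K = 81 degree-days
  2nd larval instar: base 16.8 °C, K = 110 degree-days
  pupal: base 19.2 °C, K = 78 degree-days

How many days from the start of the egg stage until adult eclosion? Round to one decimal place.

egg: 73 / (36.8 − 18.9) = 73 / 17.9 = 4.078 d.
1st larval instar: 81 / (36.8 − 16.7) = 81 / 20.1 = 4.030 d.
2nd larval instar: 110 / (36.8 − 16.8) = 110 / 20.0 = 5.500 d.
pupal: 78 / (36.8 − 19.2) = 78 / 17.6 = 4.432 d.
Sum = 18.040 ≈ 18.0 days.

18.0 days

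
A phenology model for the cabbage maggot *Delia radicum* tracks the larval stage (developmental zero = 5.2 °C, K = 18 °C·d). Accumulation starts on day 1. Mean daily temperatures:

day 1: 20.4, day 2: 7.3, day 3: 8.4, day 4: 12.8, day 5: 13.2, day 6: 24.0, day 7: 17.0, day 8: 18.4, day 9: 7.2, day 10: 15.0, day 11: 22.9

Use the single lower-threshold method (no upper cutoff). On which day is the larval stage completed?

Daily DD above 5.2 °C: 15.2, 2.1, 3.2, 7.6, 8.0, 18.8, 11.8, 13.2, 2.0, 9.8, 17.7.
Cumulative: 15.2, 17.3, 20.5, 28.1, 36.1, 54.9, 66.7, 79.9, 81.9, 91.7, 109.4.
The total first reaches 18 DD on day 3.

day 3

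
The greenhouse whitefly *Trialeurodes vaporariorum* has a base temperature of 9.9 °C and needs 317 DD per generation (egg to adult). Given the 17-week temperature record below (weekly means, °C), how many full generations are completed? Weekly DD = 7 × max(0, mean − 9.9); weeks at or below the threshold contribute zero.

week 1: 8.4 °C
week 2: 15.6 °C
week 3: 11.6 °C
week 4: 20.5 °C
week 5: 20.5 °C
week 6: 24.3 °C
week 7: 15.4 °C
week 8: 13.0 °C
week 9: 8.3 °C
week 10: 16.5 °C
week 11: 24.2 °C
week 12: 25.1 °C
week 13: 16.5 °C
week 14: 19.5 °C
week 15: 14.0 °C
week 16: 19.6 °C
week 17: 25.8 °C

Weekly DD (7 × max(0, T̄ − 9.9)): 0.0, 39.9, 11.9, 74.2, 74.2, 100.8, 38.5, 21.7, 0.0, 46.2, 100.1, 106.4, 46.2, 67.2, 28.7, 67.9, 111.3.
Season total = 935.2 DD.
Complete generations = ⌊935.2 / 317⌋ = 2.

2 generations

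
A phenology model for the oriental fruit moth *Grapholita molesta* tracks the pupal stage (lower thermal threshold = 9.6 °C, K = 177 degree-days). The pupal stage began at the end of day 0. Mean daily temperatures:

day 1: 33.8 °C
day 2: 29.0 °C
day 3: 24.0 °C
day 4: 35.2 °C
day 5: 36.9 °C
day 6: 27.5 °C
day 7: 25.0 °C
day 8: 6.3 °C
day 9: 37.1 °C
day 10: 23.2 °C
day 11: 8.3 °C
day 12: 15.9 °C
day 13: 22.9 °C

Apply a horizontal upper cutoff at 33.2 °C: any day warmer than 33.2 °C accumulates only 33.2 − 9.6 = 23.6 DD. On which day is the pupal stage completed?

day 12

Daily DD above 9.6 °C (capped at 23.6): 23.6, 19.4, 14.4, 23.6, 23.6, 17.9, 15.4, 0.0, 23.6, 13.6, 0.0, 6.3, 13.3.
Cumulative: 23.6, 43.0, 57.4, 81.0, 104.6, 122.5, 137.9, 137.9, 161.5, 175.1, 175.1, 181.4, 194.7.
The total first reaches 177 DD on day 12.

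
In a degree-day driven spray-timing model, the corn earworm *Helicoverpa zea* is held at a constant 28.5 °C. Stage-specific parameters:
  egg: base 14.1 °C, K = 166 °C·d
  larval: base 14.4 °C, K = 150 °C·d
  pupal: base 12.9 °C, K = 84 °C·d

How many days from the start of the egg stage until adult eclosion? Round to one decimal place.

27.6 days

egg: 166 / (28.5 − 14.1) = 166 / 14.4 = 11.528 d.
larval: 150 / (28.5 − 14.4) = 150 / 14.1 = 10.638 d.
pupal: 84 / (28.5 − 12.9) = 84 / 15.6 = 5.385 d.
Sum = 27.551 ≈ 27.6 days.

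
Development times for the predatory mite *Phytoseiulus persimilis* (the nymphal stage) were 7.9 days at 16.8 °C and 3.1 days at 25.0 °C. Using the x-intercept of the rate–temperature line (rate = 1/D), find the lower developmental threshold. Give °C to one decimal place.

Linear rate model ⇒ the product D·(T − T_b) is constant across temperatures.
7.9·(16.8 − T_b) = 3.1·(25.0 − T_b)
T_b = (7.9·16.8 − 3.1·25.0) / (7.9 − 3.1) = 55.22 / 4.8 = 11.504 °C ≈ 11.5 °C.

11.5 °C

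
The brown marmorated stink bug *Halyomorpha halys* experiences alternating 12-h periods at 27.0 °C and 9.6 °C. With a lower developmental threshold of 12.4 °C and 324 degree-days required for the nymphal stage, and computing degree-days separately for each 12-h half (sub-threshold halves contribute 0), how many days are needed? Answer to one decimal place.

44.4 days

Day half: max(0, 27.0 − 12.4) × 0.5 = 14.6 × 0.5 = 7.30 DD.
Night half: max(0, 9.6 − 12.4) × 0.5 = 0.0 × 0.5 = 0.00 DD.
Per 24 h: 7.30 DD/day.
Duration = 324 / 7.30 = 44.384 ≈ 44.4 days.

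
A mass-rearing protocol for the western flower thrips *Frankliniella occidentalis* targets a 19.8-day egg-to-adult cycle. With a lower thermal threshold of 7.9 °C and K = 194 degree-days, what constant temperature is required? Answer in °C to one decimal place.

17.7 °C

Required daily accumulation = 194 / 19.8 = 9.798 DD/day.
T = T_base + 9.798 = 7.9 + 9.798 = 17.698 ≈ 17.7 °C.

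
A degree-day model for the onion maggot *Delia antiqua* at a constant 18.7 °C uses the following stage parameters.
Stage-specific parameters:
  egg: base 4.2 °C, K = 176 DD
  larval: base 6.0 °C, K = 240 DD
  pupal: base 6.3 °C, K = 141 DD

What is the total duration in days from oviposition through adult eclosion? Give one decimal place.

egg: 176 / (18.7 − 4.2) = 176 / 14.5 = 12.138 d.
larval: 240 / (18.7 − 6.0) = 240 / 12.7 = 18.898 d.
pupal: 141 / (18.7 − 6.3) = 141 / 12.4 = 11.371 d.
Sum = 42.407 ≈ 42.4 days.

42.4 days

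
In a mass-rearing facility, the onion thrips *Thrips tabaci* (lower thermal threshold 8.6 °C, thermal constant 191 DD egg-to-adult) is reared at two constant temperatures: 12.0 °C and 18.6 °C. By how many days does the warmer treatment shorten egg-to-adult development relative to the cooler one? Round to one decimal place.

At 12.0 °C: 191 / (12.0 − 8.6) = 191 / 3.4 = 56.176 d.
At 18.6 °C: 191 / (18.6 − 8.6) = 191 / 10.0 = 19.100 d.
Difference = |56.176 − 19.100| = 37.076 ≈ 37.1 days.

37.1 days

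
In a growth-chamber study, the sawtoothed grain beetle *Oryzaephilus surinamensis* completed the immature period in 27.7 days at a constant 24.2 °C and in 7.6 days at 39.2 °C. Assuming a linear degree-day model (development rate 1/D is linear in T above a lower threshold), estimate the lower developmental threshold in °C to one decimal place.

18.5 °C

Linear rate model ⇒ the product D·(T − T_b) is constant across temperatures.
27.7·(24.2 − T_b) = 7.6·(39.2 − T_b)
T_b = (27.7·24.2 − 7.6·39.2) / (27.7 − 7.6) = 372.42 / 20.1 = 18.528 °C ≈ 18.5 °C.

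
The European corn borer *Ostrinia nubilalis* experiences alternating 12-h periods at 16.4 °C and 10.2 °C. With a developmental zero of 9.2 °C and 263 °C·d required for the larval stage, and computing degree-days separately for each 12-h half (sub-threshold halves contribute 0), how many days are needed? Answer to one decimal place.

Day half: max(0, 16.4 − 9.2) × 0.5 = 7.2 × 0.5 = 3.60 DD.
Night half: max(0, 10.2 − 9.2) × 0.5 = 1.0 × 0.5 = 0.50 DD.
Per 24 h: 4.10 DD/day.
Duration = 263 / 4.10 = 64.146 ≈ 64.1 days.

64.1 days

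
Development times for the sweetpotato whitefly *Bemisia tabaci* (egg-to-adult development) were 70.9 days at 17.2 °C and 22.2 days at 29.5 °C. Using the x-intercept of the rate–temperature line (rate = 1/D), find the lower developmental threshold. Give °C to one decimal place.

11.6 °C

Equal thermal constants: D₁(T₁ − T_b) = D₂(T₂ − T_b).
70.9·(17.2 − T_b) = 22.2·(29.5 − T_b)
T_b = (70.9·17.2 − 22.2·29.5) / (70.9 − 22.2) = 564.58 / 48.7 = 11.593 °C ≈ 11.6 °C.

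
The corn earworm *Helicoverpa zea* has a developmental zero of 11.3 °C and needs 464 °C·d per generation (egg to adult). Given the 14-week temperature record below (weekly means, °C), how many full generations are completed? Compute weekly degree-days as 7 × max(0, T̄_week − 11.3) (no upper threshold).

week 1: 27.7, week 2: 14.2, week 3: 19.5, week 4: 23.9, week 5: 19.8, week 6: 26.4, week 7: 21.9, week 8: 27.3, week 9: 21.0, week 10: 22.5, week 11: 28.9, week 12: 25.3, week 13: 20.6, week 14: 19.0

Weekly DD (7 × max(0, T̄ − 11.3)): 114.8, 20.3, 57.4, 88.2, 59.5, 105.7, 74.2, 112.0, 67.9, 78.4, 123.2, 98.0, 65.1, 53.9.
Season total = 1118.6 DD.
Complete generations = ⌊1118.6 / 464⌋ = 2.

2 generations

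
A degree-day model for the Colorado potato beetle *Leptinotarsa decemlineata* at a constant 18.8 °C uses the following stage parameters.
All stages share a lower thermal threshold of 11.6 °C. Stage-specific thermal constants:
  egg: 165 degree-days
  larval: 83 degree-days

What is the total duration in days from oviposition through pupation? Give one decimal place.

Daily accumulation at 18.8 °C = 18.8 − 11.6 = 7.2 DD/day.
Total K = 165 + 83 = 248 DD.
Total duration = 248 / 7.2 = 34.444 ≈ 34.4 days.

34.4 days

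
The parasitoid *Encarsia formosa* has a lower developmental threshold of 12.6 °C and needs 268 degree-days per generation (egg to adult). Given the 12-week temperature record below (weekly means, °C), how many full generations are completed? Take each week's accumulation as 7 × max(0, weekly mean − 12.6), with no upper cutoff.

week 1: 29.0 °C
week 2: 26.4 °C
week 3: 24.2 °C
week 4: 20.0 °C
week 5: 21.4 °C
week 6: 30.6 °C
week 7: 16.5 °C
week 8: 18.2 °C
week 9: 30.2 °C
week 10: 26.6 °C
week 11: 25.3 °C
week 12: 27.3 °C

Weekly DD (7 × max(0, T̄ − 12.6)): 114.8, 96.6, 81.2, 51.8, 61.6, 126.0, 27.3, 39.2, 123.2, 98.0, 88.9, 102.9.
Season total = 1011.5 DD.
Complete generations = ⌊1011.5 / 268⌋ = 3.

3 generations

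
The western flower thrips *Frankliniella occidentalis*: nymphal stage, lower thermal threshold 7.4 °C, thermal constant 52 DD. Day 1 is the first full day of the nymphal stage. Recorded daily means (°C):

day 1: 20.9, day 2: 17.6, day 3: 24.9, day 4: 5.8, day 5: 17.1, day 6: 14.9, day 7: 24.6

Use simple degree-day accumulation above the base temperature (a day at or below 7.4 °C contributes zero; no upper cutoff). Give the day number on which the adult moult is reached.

Daily DD above 7.4 °C: 13.5, 10.2, 17.5, 0.0, 9.7, 7.5, 17.2.
Cumulative: 13.5, 23.7, 41.2, 41.2, 50.9, 58.4, 75.6.
The total first reaches 52 DD on day 6.

day 6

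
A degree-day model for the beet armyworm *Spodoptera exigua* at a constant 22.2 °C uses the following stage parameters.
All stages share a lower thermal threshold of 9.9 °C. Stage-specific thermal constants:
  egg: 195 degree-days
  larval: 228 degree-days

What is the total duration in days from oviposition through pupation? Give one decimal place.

34.4 days

Daily accumulation at 22.2 °C = 22.2 − 9.9 = 12.3 DD/day.
Total K = 195 + 228 = 423 DD.
Total duration = 423 / 12.3 = 34.390 ≈ 34.4 days.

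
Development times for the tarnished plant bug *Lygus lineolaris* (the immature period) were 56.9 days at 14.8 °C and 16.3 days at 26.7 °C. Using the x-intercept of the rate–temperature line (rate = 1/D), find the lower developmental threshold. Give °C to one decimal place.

10.0 °C

Linear rate model ⇒ the product D·(T − T_b) is constant across temperatures.
56.9·(14.8 − T_b) = 16.3·(26.7 − T_b)
T_b = (56.9·14.8 − 16.3·26.7) / (56.9 − 16.3) = 406.91 / 40.6 = 10.022 °C ≈ 10.0 °C.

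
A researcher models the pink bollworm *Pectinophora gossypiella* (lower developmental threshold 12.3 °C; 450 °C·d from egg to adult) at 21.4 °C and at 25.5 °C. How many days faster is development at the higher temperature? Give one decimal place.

15.4 days

At 21.4 °C: 450 / (21.4 − 12.3) = 450 / 9.1 = 49.451 d.
At 25.5 °C: 450 / (25.5 − 12.3) = 450 / 13.2 = 34.091 d.
Difference = |49.451 − 34.091| = 15.360 ≈ 15.4 days.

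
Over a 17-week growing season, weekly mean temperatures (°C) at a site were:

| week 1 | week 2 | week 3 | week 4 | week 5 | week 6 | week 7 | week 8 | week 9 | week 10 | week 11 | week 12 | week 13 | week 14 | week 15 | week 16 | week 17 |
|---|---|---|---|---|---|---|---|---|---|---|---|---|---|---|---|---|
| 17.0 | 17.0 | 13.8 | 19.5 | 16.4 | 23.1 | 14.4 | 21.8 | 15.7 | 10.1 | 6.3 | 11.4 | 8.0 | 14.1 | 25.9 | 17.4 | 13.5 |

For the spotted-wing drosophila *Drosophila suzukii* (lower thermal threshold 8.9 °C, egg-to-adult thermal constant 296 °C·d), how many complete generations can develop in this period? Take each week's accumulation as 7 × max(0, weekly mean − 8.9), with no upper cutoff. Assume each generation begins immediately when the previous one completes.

2 generations

Weekly DD (7 × max(0, T̄ − 8.9)): 56.7, 56.7, 34.3, 74.2, 52.5, 99.4, 38.5, 90.3, 47.6, 8.4, 0.0, 17.5, 0.0, 36.4, 119.0, 59.5, 32.2.
Season total = 823.2 DD.
Complete generations = ⌊823.2 / 296⌋ = 2.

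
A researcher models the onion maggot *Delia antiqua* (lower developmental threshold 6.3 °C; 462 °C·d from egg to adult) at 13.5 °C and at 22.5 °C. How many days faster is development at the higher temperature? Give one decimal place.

At 13.5 °C: 462 / (13.5 − 6.3) = 462 / 7.2 = 64.167 d.
At 22.5 °C: 462 / (22.5 − 6.3) = 462 / 16.2 = 28.519 d.
Difference = |64.167 − 28.519| = 35.648 ≈ 35.6 days.

35.6 days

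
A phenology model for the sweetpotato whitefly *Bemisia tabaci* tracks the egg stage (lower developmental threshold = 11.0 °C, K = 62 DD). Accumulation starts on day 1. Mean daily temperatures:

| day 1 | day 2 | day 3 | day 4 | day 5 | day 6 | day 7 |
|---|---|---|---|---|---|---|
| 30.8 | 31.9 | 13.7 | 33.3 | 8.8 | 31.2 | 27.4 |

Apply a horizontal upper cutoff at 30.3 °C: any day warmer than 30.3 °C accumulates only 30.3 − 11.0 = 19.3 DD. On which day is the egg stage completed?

Daily DD above 11.0 °C (capped at 19.3): 19.3, 19.3, 2.7, 19.3, 0.0, 19.3, 16.4.
Cumulative: 19.3, 38.6, 41.3, 60.6, 60.6, 79.9, 96.3.
The total first reaches 62 DD on day 6.

day 6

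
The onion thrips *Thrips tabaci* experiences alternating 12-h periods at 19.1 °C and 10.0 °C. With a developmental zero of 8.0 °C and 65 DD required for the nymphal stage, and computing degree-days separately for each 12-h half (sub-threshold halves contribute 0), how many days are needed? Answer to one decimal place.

9.9 days

Day half: max(0, 19.1 − 8.0) × 0.5 = 11.1 × 0.5 = 5.55 DD.
Night half: max(0, 10.0 − 8.0) × 0.5 = 2.0 × 0.5 = 1.00 DD.
Per 24 h: 6.55 DD/day.
Duration = 65 / 6.55 = 9.924 ≈ 9.9 days.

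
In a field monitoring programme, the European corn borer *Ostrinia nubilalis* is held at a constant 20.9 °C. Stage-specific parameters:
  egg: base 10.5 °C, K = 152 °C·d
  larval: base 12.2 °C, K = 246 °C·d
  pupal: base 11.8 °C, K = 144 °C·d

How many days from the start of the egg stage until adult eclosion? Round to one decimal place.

egg: 152 / (20.9 − 10.5) = 152 / 10.4 = 14.615 d.
larval: 246 / (20.9 − 12.2) = 246 / 8.7 = 28.276 d.
pupal: 144 / (20.9 − 11.8) = 144 / 9.1 = 15.824 d.
Sum = 58.715 ≈ 58.7 days.

58.7 days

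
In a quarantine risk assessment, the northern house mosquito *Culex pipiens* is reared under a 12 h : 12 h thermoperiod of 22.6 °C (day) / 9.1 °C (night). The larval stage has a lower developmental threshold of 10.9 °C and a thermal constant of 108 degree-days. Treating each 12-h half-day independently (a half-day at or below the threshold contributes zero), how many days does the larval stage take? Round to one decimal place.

Day half: max(0, 22.6 − 10.9) × 0.5 = 11.7 × 0.5 = 5.85 DD.
Night half: max(0, 9.1 − 10.9) × 0.5 = 0.0 × 0.5 = 0.00 DD.
Per 24 h: 5.85 DD/day.
Duration = 108 / 5.85 = 18.462 ≈ 18.5 days.

18.5 days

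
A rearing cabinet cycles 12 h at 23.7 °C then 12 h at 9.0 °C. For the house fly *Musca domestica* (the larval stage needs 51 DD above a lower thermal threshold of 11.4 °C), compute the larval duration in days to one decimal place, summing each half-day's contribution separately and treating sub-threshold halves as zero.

8.3 days

Day half: max(0, 23.7 − 11.4) × 0.5 = 12.3 × 0.5 = 6.15 DD.
Night half: max(0, 9.0 − 11.4) × 0.5 = 0.0 × 0.5 = 0.00 DD.
Per 24 h: 6.15 DD/day.
Duration = 51 / 6.15 = 8.293 ≈ 8.3 days.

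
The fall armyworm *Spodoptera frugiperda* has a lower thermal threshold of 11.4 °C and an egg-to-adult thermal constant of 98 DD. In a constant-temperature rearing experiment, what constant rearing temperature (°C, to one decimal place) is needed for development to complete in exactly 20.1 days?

Required daily accumulation = 98 / 20.1 = 4.876 DD/day.
T = T_base + 4.876 = 11.4 + 4.876 = 16.276 ≈ 16.3 °C.

16.3 °C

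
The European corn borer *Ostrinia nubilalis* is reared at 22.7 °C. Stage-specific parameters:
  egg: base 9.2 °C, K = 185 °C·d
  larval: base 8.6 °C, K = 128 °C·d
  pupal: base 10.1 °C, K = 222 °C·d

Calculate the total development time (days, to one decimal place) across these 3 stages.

40.4 days

egg: 185 / (22.7 − 9.2) = 185 / 13.5 = 13.704 d.
larval: 128 / (22.7 − 8.6) = 128 / 14.1 = 9.078 d.
pupal: 222 / (22.7 − 10.1) = 222 / 12.6 = 17.619 d.
Sum = 40.401 ≈ 40.4 days.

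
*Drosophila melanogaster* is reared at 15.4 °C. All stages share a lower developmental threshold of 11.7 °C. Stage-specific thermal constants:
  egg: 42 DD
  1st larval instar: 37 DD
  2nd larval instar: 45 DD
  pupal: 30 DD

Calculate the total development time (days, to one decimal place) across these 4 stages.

Daily accumulation at 15.4 °C = 15.4 − 11.7 = 3.7 DD/day.
Total K = 42 + 37 + 45 + 30 = 154 DD.
Total duration = 154 / 3.7 = 41.622 ≈ 41.6 days.

41.6 days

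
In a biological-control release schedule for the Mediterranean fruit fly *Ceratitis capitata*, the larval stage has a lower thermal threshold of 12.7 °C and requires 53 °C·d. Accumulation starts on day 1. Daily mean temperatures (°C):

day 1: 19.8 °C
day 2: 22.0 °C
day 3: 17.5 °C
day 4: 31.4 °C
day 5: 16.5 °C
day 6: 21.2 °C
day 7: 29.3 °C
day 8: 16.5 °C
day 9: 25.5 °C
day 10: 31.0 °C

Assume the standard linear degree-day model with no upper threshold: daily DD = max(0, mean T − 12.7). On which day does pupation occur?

day 7

Daily DD above 12.7 °C: 7.1, 9.3, 4.8, 18.7, 3.8, 8.5, 16.6, 3.8, 12.8, 18.3.
Cumulative: 7.1, 16.4, 21.2, 39.9, 43.7, 52.2, 68.8, 72.6, 85.4, 103.7.
The total first reaches 53 DD on day 7.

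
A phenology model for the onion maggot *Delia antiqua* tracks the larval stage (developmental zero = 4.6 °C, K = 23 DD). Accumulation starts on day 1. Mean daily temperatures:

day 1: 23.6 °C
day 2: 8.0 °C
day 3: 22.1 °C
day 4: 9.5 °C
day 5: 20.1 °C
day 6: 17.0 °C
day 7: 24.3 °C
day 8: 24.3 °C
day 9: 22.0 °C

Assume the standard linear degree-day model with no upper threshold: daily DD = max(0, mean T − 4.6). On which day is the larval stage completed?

day 3

Daily DD above 4.6 °C: 19.0, 3.4, 17.5, 4.9, 15.5, 12.4, 19.7, 19.7, 17.4.
Cumulative: 19.0, 22.4, 39.9, 44.8, 60.3, 72.7, 92.4, 112.1, 129.5.
The total first reaches 23 DD on day 3.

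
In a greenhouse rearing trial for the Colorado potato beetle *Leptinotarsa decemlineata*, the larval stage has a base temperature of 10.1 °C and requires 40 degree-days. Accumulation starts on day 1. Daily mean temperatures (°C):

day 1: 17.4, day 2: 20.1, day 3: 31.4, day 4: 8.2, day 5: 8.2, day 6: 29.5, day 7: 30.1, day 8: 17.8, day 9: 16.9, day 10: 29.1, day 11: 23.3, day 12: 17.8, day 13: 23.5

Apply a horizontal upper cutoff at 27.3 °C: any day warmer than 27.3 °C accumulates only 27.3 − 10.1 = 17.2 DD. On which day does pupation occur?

day 6

Daily DD above 10.1 °C (capped at 17.2): 7.3, 10.0, 17.2, 0.0, 0.0, 17.2, 17.2, 7.7, 6.8, 17.2, 13.2, 7.7, 13.4.
Cumulative: 7.3, 17.3, 34.5, 34.5, 34.5, 51.7, 68.9, 76.6, 83.4, 100.6, 113.8, 121.5, 134.9.
The total first reaches 40 DD on day 6.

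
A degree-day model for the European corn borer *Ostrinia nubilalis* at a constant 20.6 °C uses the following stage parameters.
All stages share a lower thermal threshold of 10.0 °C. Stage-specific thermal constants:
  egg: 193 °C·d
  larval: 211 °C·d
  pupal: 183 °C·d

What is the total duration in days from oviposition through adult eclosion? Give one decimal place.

55.4 days

Daily accumulation at 20.6 °C = 20.6 − 10.0 = 10.6 DD/day.
Total K = 193 + 211 + 183 = 587 DD.
Total duration = 587 / 10.6 = 55.377 ≈ 55.4 days.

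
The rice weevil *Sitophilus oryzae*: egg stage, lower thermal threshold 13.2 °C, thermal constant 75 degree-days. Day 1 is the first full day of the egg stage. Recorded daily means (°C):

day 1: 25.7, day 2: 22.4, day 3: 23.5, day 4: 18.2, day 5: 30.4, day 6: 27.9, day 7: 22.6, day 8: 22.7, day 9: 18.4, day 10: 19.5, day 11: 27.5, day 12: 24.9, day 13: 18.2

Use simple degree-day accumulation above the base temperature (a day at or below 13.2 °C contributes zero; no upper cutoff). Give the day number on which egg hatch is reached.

Daily DD above 13.2 °C: 12.5, 9.2, 10.3, 5.0, 17.2, 14.7, 9.4, 9.5, 5.2, 6.3, 14.3, 11.7, 5.0.
Cumulative: 12.5, 21.7, 32.0, 37.0, 54.2, 68.9, 78.3, 87.8, 93.0, 99.3, 113.6, 125.3, 130.3.
The total first reaches 75 DD on day 7.

day 7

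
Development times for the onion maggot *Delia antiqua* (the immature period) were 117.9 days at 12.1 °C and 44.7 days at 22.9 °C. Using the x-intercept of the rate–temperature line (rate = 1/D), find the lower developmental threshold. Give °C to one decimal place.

5.5 °C

Under the model K = D·(T − T_b), so D₁·(T₁ − T_b) = D₂·(T₂ − T_b).
117.9·(12.1 − T_b) = 44.7·(22.9 − T_b)
T_b = (117.9·12.1 − 44.7·22.9) / (117.9 − 44.7) = 402.96 / 73.2 = 5.505 °C ≈ 5.5 °C.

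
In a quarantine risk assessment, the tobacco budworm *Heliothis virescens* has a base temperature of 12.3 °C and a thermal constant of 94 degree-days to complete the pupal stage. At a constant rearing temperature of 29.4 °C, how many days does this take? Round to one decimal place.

5.5 days

Daily accumulation = 29.4 − 12.3 = 17.1 DD/day.
Duration = 94 / 17.1 = 5.497 ≈ 5.5 days.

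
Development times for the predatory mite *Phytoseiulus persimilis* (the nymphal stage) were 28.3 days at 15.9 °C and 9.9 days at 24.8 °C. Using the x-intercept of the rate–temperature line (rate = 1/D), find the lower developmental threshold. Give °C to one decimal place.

11.1 °C

Equal thermal constants: D₁(T₁ − T_b) = D₂(T₂ − T_b).
28.3·(15.9 − T_b) = 9.9·(24.8 − T_b)
T_b = (28.3·15.9 − 9.9·24.8) / (28.3 − 9.9) = 204.45 / 18.4 = 11.111 °C ≈ 11.1 °C.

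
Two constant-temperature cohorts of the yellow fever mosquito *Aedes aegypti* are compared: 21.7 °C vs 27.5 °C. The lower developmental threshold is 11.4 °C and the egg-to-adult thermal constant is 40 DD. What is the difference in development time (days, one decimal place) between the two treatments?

1.4 days

At 21.7 °C: 40 / (21.7 − 11.4) = 40 / 10.3 = 3.883 d.
At 27.5 °C: 40 / (27.5 − 11.4) = 40 / 16.1 = 2.484 d.
Difference = |3.883 − 2.484| = 1.399 ≈ 1.4 days.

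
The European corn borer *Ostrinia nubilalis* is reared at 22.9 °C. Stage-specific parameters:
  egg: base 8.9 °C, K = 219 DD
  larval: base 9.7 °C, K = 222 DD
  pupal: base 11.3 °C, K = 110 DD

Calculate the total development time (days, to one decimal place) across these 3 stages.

egg: 219 / (22.9 − 8.9) = 219 / 14.0 = 15.643 d.
larval: 222 / (22.9 − 9.7) = 222 / 13.2 = 16.818 d.
pupal: 110 / (22.9 − 11.3) = 110 / 11.6 = 9.483 d.
Sum = 41.944 ≈ 41.9 days.

41.9 days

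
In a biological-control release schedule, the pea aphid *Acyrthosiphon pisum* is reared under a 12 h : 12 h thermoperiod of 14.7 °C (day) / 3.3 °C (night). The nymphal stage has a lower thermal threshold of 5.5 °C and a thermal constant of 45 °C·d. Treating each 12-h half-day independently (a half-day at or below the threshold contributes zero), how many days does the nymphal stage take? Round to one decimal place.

Day half: max(0, 14.7 − 5.5) × 0.5 = 9.2 × 0.5 = 4.60 DD.
Night half: max(0, 3.3 − 5.5) × 0.5 = 0.0 × 0.5 = 0.00 DD.
Per 24 h: 4.60 DD/day.
Duration = 45 / 4.60 = 9.783 ≈ 9.8 days.

9.8 days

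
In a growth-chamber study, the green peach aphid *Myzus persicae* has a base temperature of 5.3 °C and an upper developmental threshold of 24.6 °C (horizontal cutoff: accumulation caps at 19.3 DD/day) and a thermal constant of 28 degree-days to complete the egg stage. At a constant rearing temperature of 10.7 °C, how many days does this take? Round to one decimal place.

Daily accumulation = 10.7 − 5.3 = 5.4 DD/day.
Duration = 28 / 5.4 = 5.185 ≈ 5.2 days.

5.2 days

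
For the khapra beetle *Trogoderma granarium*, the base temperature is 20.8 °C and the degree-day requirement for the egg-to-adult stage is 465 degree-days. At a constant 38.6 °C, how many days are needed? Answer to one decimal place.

26.1 days

Daily accumulation = 38.6 − 20.8 = 17.8 DD/day.
Duration = 465 / 17.8 = 26.124 ≈ 26.1 days.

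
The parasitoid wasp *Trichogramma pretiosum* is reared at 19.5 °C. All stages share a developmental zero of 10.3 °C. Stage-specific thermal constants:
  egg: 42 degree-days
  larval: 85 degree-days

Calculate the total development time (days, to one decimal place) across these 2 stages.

13.8 days

Daily accumulation at 19.5 °C = 19.5 − 10.3 = 9.2 DD/day.
Total K = 42 + 85 = 127 DD.
Total duration = 127 / 9.2 = 13.804 ≈ 13.8 days.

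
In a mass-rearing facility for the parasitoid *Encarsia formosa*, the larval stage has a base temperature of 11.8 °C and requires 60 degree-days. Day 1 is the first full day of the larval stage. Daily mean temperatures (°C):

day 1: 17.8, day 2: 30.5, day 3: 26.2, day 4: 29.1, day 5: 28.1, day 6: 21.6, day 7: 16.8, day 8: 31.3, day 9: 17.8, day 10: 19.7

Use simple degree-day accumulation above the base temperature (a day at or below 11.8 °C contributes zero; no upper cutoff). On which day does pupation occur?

day 5

Daily DD above 11.8 °C: 6.0, 18.7, 14.4, 17.3, 16.3, 9.8, 5.0, 19.5, 6.0, 7.9.
Cumulative: 6.0, 24.7, 39.1, 56.4, 72.7, 82.5, 87.5, 107.0, 113.0, 120.9.
The total first reaches 60 DD on day 5.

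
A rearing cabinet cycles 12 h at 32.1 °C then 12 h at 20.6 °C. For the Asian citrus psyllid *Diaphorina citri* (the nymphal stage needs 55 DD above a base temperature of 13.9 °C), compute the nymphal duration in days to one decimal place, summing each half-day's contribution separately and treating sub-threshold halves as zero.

Day half: max(0, 32.1 − 13.9) × 0.5 = 18.2 × 0.5 = 9.10 DD.
Night half: max(0, 20.6 − 13.9) × 0.5 = 6.7 × 0.5 = 3.35 DD.
Per 24 h: 12.45 DD/day.
Duration = 55 / 12.45 = 4.418 ≈ 4.4 days.

4.4 days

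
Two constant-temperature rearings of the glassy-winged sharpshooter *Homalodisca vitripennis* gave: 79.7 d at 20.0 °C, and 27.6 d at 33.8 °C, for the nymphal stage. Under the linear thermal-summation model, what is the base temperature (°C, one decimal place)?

Linear rate model ⇒ the product D·(T − T_b) is constant across temperatures.
79.7·(20.0 − T_b) = 27.6·(33.8 − T_b)
T_b = (79.7·20.0 − 27.6·33.8) / (79.7 − 27.6) = 661.12 / 52.1 = 12.689 °C ≈ 12.7 °C.

12.7 °C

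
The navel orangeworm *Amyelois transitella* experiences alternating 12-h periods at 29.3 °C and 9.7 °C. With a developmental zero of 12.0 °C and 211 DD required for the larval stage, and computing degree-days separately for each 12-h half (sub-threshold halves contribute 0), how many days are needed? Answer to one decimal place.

Day half: max(0, 29.3 − 12.0) × 0.5 = 17.3 × 0.5 = 8.65 DD.
Night half: max(0, 9.7 − 12.0) × 0.5 = 0.0 × 0.5 = 0.00 DD.
Per 24 h: 8.65 DD/day.
Duration = 211 / 8.65 = 24.393 ≈ 24.4 days.

24.4 days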